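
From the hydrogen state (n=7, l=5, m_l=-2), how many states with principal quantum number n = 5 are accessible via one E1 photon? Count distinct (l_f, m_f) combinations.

E1 requires Δl = ±1, so l_f ∈ {4, 6}; with 0 ≤ l_f ≤ n_f−1 = 4, the allowed l_f values are {4}.
For l_f = 4: m_f ∈ {m_i−1, m_i, m_i+1} ∩ [−4, 4] = {-3, -2, -1} → 3 states.
Total: 3.

3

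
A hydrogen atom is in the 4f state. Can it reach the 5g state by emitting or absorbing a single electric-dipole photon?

l: 3 → 4 (Δl = +1). Δl = ±1 ✓.
All E1 selection rules are satisfied.

allowed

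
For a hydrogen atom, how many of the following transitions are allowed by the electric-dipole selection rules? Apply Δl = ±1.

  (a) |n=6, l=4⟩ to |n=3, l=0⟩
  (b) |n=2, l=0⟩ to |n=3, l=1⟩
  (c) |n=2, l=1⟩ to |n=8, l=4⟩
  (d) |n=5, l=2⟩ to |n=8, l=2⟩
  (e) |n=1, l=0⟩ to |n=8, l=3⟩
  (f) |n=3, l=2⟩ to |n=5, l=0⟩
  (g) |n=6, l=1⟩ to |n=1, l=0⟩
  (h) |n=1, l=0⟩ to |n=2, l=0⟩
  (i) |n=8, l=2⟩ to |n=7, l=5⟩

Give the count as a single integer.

(a) forbidden — Δl = -4 (E1 requires Δl = ±1)
(b) allowed
(c) forbidden — Δl = +3 (E1 requires Δl = ±1)
(d) forbidden — Δl = +0 (E1 requires Δl = ±1)
(e) forbidden — Δl = +3 (E1 requires Δl = ±1)
(f) forbidden — Δl = -2 (E1 requires Δl = ±1)
(g) allowed
(h) forbidden — Δl = +0 (E1 requires Δl = ±1)
(i) forbidden — Δl = +3 (E1 requires Δl = ±1)
Total allowed: 2 of 9.

2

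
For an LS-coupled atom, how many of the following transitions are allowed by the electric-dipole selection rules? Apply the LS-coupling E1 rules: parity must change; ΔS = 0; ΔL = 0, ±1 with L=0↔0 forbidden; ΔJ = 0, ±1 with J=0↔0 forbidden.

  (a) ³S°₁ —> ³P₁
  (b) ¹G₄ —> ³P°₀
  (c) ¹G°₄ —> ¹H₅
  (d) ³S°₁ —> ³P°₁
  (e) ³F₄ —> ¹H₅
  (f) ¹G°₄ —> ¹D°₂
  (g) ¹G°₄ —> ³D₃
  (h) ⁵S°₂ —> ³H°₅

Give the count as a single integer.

2

(a) allowed
(b) forbidden (ΔS, ΔL, ΔJ fail)
(c) allowed
(d) forbidden (parity fails)
(e) forbidden (parity, ΔS, ΔL fail)
(f) forbidden (parity, ΔL, ΔJ fail)
(g) forbidden (ΔS, ΔL fail)
(h) forbidden (parity, ΔS, ΔL, ΔJ fail)
Total allowed: 2 of 8.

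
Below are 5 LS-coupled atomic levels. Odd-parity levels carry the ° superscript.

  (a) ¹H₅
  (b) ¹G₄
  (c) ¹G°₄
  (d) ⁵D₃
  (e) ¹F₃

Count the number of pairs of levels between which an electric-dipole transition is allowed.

3

(a)–(b): forbidden (parity).
(a)–(c): allowed.
(a)–(d): forbidden (parity, ΔS, ΔL, ΔJ).
(a)–(e): forbidden (parity, ΔL, ΔJ).
(b)–(c): allowed.
(b)–(d): forbidden (parity, ΔS, ΔL).
(b)–(e): forbidden (parity).
(c)–(d): forbidden (ΔS, ΔL).
(c)–(e): allowed.
(d)–(e): forbidden (parity, ΔS).
Allowed pairs: 3 of 10.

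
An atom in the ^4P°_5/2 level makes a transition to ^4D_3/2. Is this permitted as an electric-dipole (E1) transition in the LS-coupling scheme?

Initial level: S=3/2, L=1, J=5/2, parity odd. Final level: S=3/2, L=2, J=3/2, parity even.
Parity must change: odd → even — ✓.
ΔS = 0: S: 3/2 → 3/2 — ✓.
ΔL = 0, ±1 (not L=0↔0): L: 1 → 2, ΔL = +1 — ✓.
ΔJ = 0, ±1 (not J=0↔0): J: 5/2 → 3/2, ΔJ = -1 — ✓.
All four E1 rules are satisfied.

allowed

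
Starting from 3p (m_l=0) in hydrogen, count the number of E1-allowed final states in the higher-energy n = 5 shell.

4

E1 requires Δl = ±1, so l_f ∈ {0, 2}; with 0 ≤ l_f ≤ n_f−1 = 4, the allowed l_f values are {0, 2}.
For l_f = 0: m_f ∈ {m_i−1, m_i, m_i+1} ∩ [−0, 0] = {0} → 1 state.
For l_f = 2: m_f ∈ {m_i−1, m_i, m_i+1} ∩ [−2, 2] = {-1, 0, 1} → 3 states.
Total: 4.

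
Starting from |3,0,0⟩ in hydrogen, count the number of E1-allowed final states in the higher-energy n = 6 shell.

3

E1 requires Δl = ±1, so l_f ∈ {-1, 1}; with 0 ≤ l_f ≤ n_f−1 = 5, the allowed l_f values are {1}.
For l_f = 1: m_f ∈ {m_i−1, m_i, m_i+1} ∩ [−1, 1] = {-1, 0, 1} → 3 states.
Total: 3.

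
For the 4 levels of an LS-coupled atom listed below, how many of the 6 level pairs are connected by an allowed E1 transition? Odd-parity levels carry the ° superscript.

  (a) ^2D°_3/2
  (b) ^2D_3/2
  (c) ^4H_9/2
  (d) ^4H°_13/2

1

(a)–(b): allowed.
(a)–(c): forbidden (ΔS, ΔL, ΔJ).
(a)–(d): forbidden (parity, ΔS, ΔL, ΔJ).
(b)–(c): forbidden (parity, ΔS, ΔL, ΔJ).
(b)–(d): forbidden (ΔS, ΔL, ΔJ).
(c)–(d): forbidden (ΔJ).
Allowed pairs: 1 of 6.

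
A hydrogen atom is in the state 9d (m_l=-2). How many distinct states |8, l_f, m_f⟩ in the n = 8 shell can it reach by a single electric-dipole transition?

4

E1 requires Δl = ±1, so l_f ∈ {1, 3}; with 0 ≤ l_f ≤ n_f−1 = 7, the allowed l_f values are {1, 3}.
For l_f = 1: m_f ∈ {m_i−1, m_i, m_i+1} ∩ [−1, 1] = {-1} → 1 state.
For l_f = 3: m_f ∈ {m_i−1, m_i, m_i+1} ∩ [−3, 3] = {-3, -2, -1} → 3 states.
Total: 4.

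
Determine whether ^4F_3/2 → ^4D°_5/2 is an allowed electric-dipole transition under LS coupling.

allowed

Parity must change: even → odd — passes.
ΔS = 0: S: 3/2 → 3/2 — passes.
ΔL = 0, ±1 (not L=0↔0): L: 3 → 2, ΔL = -1 — passes.
ΔJ = 0, ±1 (not J=0↔0): J: 3/2 → 5/2, ΔJ = +1 — passes.
All four E1 rules are satisfied.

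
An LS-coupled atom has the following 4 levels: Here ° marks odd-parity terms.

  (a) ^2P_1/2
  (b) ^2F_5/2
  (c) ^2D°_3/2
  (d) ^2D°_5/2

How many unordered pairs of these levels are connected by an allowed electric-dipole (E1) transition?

(a)–(b): forbidden (parity, ΔL, ΔJ).
(a)–(c): allowed.
(a)–(d): forbidden (ΔJ).
(b)–(c): allowed.
(b)–(d): allowed.
(c)–(d): forbidden (parity).
Allowed pairs: 3 of 6.

3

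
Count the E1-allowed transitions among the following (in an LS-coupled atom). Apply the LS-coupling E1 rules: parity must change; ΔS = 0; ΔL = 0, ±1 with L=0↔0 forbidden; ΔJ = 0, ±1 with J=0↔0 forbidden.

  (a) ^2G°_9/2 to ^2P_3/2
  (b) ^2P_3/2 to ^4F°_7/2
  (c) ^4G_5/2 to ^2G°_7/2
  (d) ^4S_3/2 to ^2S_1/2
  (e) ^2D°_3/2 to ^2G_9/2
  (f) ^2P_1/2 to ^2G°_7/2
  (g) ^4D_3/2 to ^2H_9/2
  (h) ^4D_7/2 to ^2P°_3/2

(a) forbidden (ΔL, ΔJ fail)
(b) forbidden (ΔS, ΔL, ΔJ fail)
(c) forbidden (ΔS fails)
(d) forbidden (parity, ΔS, ΔL fail)
(e) forbidden (ΔL, ΔJ fail)
(f) forbidden (ΔL, ΔJ fail)
(g) forbidden (parity, ΔS, ΔL, ΔJ fail)
(h) forbidden (ΔS, ΔJ fail)
Total allowed: 0 of 8.

0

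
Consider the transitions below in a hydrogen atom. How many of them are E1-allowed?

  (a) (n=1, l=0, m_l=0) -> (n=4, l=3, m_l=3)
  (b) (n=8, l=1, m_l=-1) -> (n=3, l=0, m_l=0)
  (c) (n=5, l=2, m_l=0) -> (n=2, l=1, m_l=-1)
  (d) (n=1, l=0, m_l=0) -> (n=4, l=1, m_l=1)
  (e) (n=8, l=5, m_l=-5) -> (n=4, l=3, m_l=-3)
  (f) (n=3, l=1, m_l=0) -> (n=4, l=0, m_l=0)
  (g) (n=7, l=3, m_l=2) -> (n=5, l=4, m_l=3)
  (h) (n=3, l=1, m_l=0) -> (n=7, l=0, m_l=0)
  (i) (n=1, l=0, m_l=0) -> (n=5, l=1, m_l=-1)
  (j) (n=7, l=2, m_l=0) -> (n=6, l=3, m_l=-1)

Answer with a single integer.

8

(a) forbidden — Δl = +3 (E1 requires Δl = ±1); Δm_l = +3 (E1 requires Δm_l = 0, ±1)
(b) allowed
(c) allowed
(d) allowed
(e) forbidden — Δl = -2 (E1 requires Δl = ±1); Δm_l = +2 (E1 requires Δm_l = 0, ±1)
(f) allowed
(g) allowed
(h) allowed
(i) allowed
(j) allowed
Total allowed: 8 of 10.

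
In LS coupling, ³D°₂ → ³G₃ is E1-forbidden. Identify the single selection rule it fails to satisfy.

Initial level: S=1, L=2, J=2, parity odd. Final level: S=1, L=4, J=3, parity even.
Parity must change: odd → even — ✓.
ΔS = 0: S: 1 → 1 — ✓.
ΔL = 0, ±1 (not L=0↔0): L: 2 → 4, ΔL = +2 — ✗.
ΔJ = 0, ±1 (not J=0↔0): J: 2 → 3, ΔJ = +1 — ✓.

the ΔL = 0, ±1 rule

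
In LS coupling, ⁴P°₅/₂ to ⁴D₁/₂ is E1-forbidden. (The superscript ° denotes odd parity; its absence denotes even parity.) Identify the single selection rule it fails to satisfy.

the ΔJ = 0, ±1 rule

Reading off the term symbols: S 3/2→3/2, L 1→2, J 5/2→1/2, parity odd→even.
ΔL = 0, ±1 (not L=0↔0): L: 1 → 2, ΔL = +1 — satisfied.
Parity must change: odd → even — satisfied.
ΔS = 0: S: 3/2 → 3/2 — satisfied.
ΔJ = 0, ±1 (not J=0↔0): J: 5/2 → 1/2, ΔJ = -2 — violated.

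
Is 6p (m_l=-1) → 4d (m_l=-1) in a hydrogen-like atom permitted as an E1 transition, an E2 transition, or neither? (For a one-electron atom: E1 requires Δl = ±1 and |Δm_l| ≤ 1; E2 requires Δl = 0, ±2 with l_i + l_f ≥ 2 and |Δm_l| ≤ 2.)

E1

Δl = 2 − 1 = +1; l_i + l_f = 3.
Δm_l = +0.
E1 (Δl = ±1, |Δm_l| ≤ 1): satisfied.
E2 (Δl = 0,±2, l_i+l_f ≥ 2, |Δm_l| ≤ 2): not satisfied.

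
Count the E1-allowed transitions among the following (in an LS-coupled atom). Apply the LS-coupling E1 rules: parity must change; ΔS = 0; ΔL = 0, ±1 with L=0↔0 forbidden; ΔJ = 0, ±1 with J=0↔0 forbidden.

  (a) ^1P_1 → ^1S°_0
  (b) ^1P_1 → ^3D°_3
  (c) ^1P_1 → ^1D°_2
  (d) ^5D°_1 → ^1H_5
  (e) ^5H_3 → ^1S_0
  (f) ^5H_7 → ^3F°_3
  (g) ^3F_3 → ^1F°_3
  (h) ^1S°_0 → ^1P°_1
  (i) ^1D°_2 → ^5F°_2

2

(a) allowed
(b) forbidden (ΔS, ΔJ fail)
(c) allowed
(d) forbidden (ΔS, ΔL, ΔJ fail)
(e) forbidden (parity, ΔS, ΔL, ΔJ fail)
(f) forbidden (ΔS, ΔL, ΔJ fail)
(g) forbidden (ΔS fails)
(h) forbidden (parity fails)
(i) forbidden (parity, ΔS fail)
Total allowed: 2 of 9.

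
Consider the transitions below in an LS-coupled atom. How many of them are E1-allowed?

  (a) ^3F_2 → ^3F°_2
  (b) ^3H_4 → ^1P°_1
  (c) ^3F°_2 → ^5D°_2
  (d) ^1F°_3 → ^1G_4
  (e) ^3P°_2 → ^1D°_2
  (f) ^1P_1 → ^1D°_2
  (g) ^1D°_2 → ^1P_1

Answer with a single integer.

4

(a) allowed
(b) forbidden (ΔS, ΔL, ΔJ fail)
(c) forbidden (parity, ΔS fail)
(d) allowed
(e) forbidden (parity, ΔS fail)
(f) allowed
(g) allowed
Total allowed: 4 of 7.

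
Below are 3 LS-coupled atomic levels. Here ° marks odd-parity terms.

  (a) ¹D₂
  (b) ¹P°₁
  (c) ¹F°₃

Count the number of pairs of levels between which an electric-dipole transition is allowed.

2

(a)–(b): allowed.
(a)–(c): allowed.
(b)–(c): forbidden (parity, ΔL, ΔJ).
Allowed pairs: 2 of 3.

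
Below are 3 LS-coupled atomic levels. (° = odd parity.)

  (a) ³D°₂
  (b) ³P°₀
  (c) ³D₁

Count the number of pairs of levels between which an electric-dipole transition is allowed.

2

(a)–(b): forbidden (parity, ΔJ).
(a)–(c): allowed.
(b)–(c): allowed.
Allowed pairs: 2 of 3.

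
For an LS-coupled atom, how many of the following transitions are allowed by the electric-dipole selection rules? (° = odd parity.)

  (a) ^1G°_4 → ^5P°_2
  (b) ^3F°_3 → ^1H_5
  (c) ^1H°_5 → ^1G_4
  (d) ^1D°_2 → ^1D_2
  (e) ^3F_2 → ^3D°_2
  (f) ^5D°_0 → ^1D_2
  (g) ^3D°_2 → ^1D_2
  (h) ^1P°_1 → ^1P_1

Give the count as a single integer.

(a) forbidden (parity, ΔS, ΔL, ΔJ fail)
(b) forbidden (ΔS, ΔL, ΔJ fail)
(c) allowed
(d) allowed
(e) allowed
(f) forbidden (ΔS, ΔJ fail)
(g) forbidden (ΔS fails)
(h) allowed
Total allowed: 4 of 8.

4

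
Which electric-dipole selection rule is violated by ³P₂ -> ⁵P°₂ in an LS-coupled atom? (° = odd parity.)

the ΔS = 0 rule

ΔL = 0, ±1 (not L=0↔0): L: 1 → 1, ΔL = +0 — satisfied.
ΔS = 0: S: 1 → 2 — violated.
ΔJ = 0, ±1 (not J=0↔0): J: 2 → 2, ΔJ = +0 — satisfied.
Parity must change: even → odd — satisfied.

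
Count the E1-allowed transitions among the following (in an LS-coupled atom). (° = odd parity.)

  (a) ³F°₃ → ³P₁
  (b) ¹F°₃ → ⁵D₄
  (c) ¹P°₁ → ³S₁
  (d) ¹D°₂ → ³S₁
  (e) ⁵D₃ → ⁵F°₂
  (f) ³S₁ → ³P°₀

(a) forbidden (ΔL, ΔJ fail)
(b) forbidden (ΔS fails)
(c) forbidden (ΔS fails)
(d) forbidden (ΔS, ΔL fail)
(e) allowed
(f) allowed
Total allowed: 2 of 6.

2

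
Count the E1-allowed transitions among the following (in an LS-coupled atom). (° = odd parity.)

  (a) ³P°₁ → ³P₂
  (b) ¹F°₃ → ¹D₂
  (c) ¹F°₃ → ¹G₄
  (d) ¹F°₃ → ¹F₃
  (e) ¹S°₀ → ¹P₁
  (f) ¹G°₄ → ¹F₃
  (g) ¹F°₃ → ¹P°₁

(a) allowed
(b) allowed
(c) allowed
(d) allowed
(e) allowed
(f) allowed
(g) forbidden (parity, ΔL, ΔJ fail)
Total allowed: 6 of 7.

6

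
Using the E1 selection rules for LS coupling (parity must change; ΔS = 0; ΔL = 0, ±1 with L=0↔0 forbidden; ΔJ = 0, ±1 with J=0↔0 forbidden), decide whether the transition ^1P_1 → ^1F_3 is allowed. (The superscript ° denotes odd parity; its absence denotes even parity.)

Parity must change: even → even — ✗.
ΔS = 0: S: 0 → 0 — ✓.
ΔL = 0, ±1 (not L=0↔0): L: 1 → 3, ΔL = +2 — ✗.
ΔJ = 0, ±1 (not J=0↔0): J: 1 → 3, ΔJ = +2 — ✗.
Rule(s) violated: parity, ΔL, ΔJ.

forbidden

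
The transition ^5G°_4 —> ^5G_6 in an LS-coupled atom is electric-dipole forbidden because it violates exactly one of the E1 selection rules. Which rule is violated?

Reading off the term symbols: S 2→2, L 4→4, J 4→6, parity odd→even.
Parity must change: odd → even — ✓.
ΔS = 0: S: 2 → 2 — ✓.
ΔJ = 0, ±1 (not J=0↔0): J: 4 → 6, ΔJ = +2 — ✗.
ΔL = 0, ±1 (not L=0↔0): L: 4 → 4, ΔL = +0 — ✓.

the ΔJ = 0, ±1 rule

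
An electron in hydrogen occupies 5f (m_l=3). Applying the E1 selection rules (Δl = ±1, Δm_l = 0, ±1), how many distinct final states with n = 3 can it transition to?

E1 requires Δl = ±1, so l_f ∈ {2, 4}; with 0 ≤ l_f ≤ n_f−1 = 2, the allowed l_f values are {2}.
For l_f = 2: m_f ∈ {m_i−1, m_i, m_i+1} ∩ [−2, 2] = {2} → 1 state.
Total: 1.

1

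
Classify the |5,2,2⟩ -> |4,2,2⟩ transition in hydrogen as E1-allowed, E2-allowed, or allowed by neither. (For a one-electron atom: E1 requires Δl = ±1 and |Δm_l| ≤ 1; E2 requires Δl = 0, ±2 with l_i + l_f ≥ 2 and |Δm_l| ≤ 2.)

E2

Δl = 2 − 2 = +0; l_i + l_f = 4.
Δm_l = +0.
E1 (Δl = ±1, |Δm_l| ≤ 1): not satisfied.
E2 (Δl = 0,±2, l_i+l_f ≥ 2, |Δm_l| ≤ 2): satisfied.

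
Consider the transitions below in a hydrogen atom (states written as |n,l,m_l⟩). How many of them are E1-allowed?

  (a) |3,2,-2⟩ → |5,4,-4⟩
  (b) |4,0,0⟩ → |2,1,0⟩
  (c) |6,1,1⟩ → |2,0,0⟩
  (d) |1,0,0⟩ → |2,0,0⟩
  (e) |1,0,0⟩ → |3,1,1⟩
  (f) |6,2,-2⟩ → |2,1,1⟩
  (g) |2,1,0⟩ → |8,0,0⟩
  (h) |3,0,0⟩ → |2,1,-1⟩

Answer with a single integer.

(a) forbidden — Δl = +2 (E1 requires Δl = ±1); Δm_l = -2 (E1 requires Δm_l = 0, ±1)
(b) allowed
(c) allowed
(d) forbidden — Δl = +0 (E1 requires Δl = ±1)
(e) allowed
(f) forbidden — Δm_l = +3 (E1 requires Δm_l = 0, ±1)
(g) allowed
(h) allowed
Total allowed: 5 of 8.

5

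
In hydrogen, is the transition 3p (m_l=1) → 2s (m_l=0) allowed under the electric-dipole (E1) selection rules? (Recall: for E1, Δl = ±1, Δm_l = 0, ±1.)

Initial l = 1, final l = 0, so Δl = -1. E1 requires Δl = ±1: passes.
Δm_l = 0 − (1) = -1. E1 requires Δm_l = 0, ±1: passes.
All E1 selection rules are satisfied.

allowed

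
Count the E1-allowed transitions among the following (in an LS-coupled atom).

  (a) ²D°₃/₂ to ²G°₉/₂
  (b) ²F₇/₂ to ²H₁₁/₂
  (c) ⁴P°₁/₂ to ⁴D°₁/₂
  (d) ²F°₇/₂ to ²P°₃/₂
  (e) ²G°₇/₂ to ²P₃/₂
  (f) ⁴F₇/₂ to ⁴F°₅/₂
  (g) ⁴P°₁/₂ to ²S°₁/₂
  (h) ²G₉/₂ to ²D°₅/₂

1

(a) forbidden (parity, ΔL, ΔJ fail)
(b) forbidden (parity, ΔL, ΔJ fail)
(c) forbidden (parity fails)
(d) forbidden (parity, ΔL, ΔJ fail)
(e) forbidden (ΔL, ΔJ fail)
(f) allowed
(g) forbidden (parity, ΔS fail)
(h) forbidden (ΔL, ΔJ fail)
Total allowed: 1 of 8.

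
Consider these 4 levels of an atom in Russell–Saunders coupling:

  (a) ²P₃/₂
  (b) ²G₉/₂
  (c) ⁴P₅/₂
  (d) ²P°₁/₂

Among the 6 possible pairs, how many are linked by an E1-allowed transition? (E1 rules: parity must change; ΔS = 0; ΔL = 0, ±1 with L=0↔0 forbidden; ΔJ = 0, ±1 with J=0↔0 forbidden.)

(a)–(b): forbidden (parity, ΔL, ΔJ).
(a)–(c): forbidden (parity, ΔS).
(a)–(d): allowed.
(b)–(c): forbidden (parity, ΔS, ΔL, ΔJ).
(b)–(d): forbidden (ΔL, ΔJ).
(c)–(d): forbidden (ΔS, ΔJ).
Allowed pairs: 1 of 6.

1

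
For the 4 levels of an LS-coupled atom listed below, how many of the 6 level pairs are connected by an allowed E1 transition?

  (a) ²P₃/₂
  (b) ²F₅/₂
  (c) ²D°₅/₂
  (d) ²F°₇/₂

(a)–(b): forbidden (parity, ΔL).
(a)–(c): allowed.
(a)–(d): forbidden (ΔL, ΔJ).
(b)–(c): allowed.
(b)–(d): allowed.
(c)–(d): forbidden (parity).
Allowed pairs: 3 of 6.

3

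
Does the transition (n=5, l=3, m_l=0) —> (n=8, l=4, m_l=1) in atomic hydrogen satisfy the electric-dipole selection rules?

allowed

l: 3 → 4 (Δl = +1). Δl = ±1 ok.
Δm_l = 1 − (0) = +1. E1 requires Δm_l = 0, ±1: ok.
All E1 selection rules are satisfied.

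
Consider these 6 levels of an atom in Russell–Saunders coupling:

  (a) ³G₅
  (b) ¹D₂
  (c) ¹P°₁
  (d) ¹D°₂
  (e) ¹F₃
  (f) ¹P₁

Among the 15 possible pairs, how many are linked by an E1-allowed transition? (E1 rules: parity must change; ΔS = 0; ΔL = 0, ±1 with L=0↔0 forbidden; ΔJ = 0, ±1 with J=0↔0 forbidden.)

5

(a)–(b): forbidden (parity, ΔS, ΔL, ΔJ).
(a)–(c): forbidden (ΔS, ΔL, ΔJ).
(a)–(d): forbidden (ΔS, ΔL, ΔJ).
(a)–(e): forbidden (parity, ΔS, ΔJ).
(a)–(f): forbidden (parity, ΔS, ΔL, ΔJ).
(b)–(c): allowed.
(b)–(d): allowed.
(b)–(e): forbidden (parity).
(b)–(f): forbidden (parity).
(c)–(d): forbidden (parity).
(c)–(e): forbidden (ΔL, ΔJ).
(c)–(f): allowed.
(d)–(e): allowed.
(d)–(f): allowed.
(e)–(f): forbidden (parity, ΔL, ΔJ).
Allowed pairs: 5 of 15.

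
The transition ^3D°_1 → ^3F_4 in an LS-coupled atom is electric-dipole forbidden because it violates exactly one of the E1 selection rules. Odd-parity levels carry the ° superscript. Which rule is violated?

Initial level: S=1, L=2, J=1, parity odd. Final level: S=1, L=3, J=4, parity even.
Parity must change: odd → even — satisfied.
ΔS = 0: S: 1 → 1 — satisfied.
ΔL = 0, ±1 (not L=0↔0): L: 2 → 3, ΔL = +1 — satisfied.
ΔJ = 0, ±1 (not J=0↔0): J: 1 → 4, ΔJ = +3 — violated.

the ΔJ = 0, ±1 rule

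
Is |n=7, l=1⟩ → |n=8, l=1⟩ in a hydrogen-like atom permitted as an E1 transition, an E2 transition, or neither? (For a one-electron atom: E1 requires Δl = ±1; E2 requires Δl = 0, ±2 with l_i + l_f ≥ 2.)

Δl = 1 − 1 = +0; l_i + l_f = 2.
E1 (Δl = ±1): not satisfied.
E2 (Δl = 0,±2, l_i+l_f ≥ 2): satisfied.

E2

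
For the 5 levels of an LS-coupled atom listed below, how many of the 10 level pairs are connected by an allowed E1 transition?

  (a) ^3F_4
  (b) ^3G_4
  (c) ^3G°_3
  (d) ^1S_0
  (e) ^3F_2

3

(a)–(b): forbidden (parity).
(a)–(c): allowed.
(a)–(d): forbidden (parity, ΔS, ΔL, ΔJ).
(a)–(e): forbidden (parity, ΔJ).
(b)–(c): allowed.
(b)–(d): forbidden (parity, ΔS, ΔL, ΔJ).
(b)–(e): forbidden (parity, ΔJ).
(c)–(d): forbidden (ΔS, ΔL, ΔJ).
(c)–(e): allowed.
(d)–(e): forbidden (parity, ΔS, ΔL, ΔJ).
Allowed pairs: 3 of 10.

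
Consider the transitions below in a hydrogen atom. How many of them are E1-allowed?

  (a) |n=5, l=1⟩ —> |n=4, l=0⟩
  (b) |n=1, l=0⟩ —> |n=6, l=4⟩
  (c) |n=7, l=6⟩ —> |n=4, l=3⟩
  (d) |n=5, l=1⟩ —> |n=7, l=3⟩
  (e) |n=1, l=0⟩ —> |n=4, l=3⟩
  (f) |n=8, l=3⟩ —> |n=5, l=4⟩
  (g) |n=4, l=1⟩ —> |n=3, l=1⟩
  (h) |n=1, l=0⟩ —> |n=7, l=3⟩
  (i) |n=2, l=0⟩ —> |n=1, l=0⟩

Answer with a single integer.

(a) allowed
(b) forbidden — Δl = +4 (E1 requires Δl = ±1)
(c) forbidden — Δl = -3 (E1 requires Δl = ±1)
(d) forbidden — Δl = +2 (E1 requires Δl = ±1)
(e) forbidden — Δl = +3 (E1 requires Δl = ±1)
(f) allowed
(g) forbidden — Δl = +0 (E1 requires Δl = ±1)
(h) forbidden — Δl = +3 (E1 requires Δl = ±1)
(i) forbidden — Δl = +0 (E1 requires Δl = ±1)
Total allowed: 2 of 9.

2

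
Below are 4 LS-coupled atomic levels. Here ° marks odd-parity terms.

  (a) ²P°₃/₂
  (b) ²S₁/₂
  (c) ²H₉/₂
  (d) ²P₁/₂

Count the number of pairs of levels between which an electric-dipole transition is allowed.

2

(a)–(b): allowed.
(a)–(c): forbidden (ΔL, ΔJ).
(a)–(d): allowed.
(b)–(c): forbidden (parity, ΔL, ΔJ).
(b)–(d): forbidden (parity).
(c)–(d): forbidden (parity, ΔL, ΔJ).
Allowed pairs: 2 of 6.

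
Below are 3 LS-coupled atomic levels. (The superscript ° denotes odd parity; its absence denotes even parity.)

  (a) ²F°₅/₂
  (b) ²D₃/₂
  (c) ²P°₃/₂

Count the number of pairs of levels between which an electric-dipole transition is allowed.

(a)–(b): allowed.
(a)–(c): forbidden (parity, ΔL).
(b)–(c): allowed.
Allowed pairs: 2 of 3.

2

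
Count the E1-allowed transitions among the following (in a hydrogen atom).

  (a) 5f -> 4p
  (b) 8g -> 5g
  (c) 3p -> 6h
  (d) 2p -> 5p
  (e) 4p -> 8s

1

(a) forbidden — Δl = -2 (E1 requires Δl = ±1)
(b) forbidden — Δl = +0 (E1 requires Δl = ±1)
(c) forbidden — Δl = +4 (E1 requires Δl = ±1)
(d) forbidden — Δl = +0 (E1 requires Δl = ±1)
(e) allowed
Total allowed: 1 of 5.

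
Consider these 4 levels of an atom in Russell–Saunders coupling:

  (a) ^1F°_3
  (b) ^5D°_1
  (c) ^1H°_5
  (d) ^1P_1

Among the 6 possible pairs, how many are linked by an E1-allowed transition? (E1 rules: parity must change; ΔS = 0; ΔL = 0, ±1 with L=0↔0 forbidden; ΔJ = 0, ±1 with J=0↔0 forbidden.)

0

(a)–(b): forbidden (parity, ΔS, ΔJ).
(a)–(c): forbidden (parity, ΔL, ΔJ).
(a)–(d): forbidden (ΔL, ΔJ).
(b)–(c): forbidden (parity, ΔS, ΔL, ΔJ).
(b)–(d): forbidden (ΔS).
(c)–(d): forbidden (ΔL, ΔJ).
Allowed pairs: 0 of 6.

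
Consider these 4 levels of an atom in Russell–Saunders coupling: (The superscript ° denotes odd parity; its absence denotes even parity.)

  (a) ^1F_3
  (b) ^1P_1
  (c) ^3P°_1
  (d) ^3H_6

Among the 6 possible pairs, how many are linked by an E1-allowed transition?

0

(a)–(b): forbidden (parity, ΔL, ΔJ).
(a)–(c): forbidden (ΔS, ΔL, ΔJ).
(a)–(d): forbidden (parity, ΔS, ΔL, ΔJ).
(b)–(c): forbidden (ΔS).
(b)–(d): forbidden (parity, ΔS, ΔL, ΔJ).
(c)–(d): forbidden (ΔL, ΔJ).
Allowed pairs: 0 of 6.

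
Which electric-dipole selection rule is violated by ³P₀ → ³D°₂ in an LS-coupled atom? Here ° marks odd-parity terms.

Reading off the term symbols: S 1→1, L 1→2, J 0→2, parity even→odd.
ΔJ = 0, ±1 (not J=0↔0): J: 0 → 2, ΔJ = +2 — fails.
ΔL = 0, ±1 (not L=0↔0): L: 1 → 2, ΔL = +1 — passes.
ΔS = 0: S: 1 → 1 — passes.
Parity must change: even → odd — passes.

the ΔJ = 0, ±1 rule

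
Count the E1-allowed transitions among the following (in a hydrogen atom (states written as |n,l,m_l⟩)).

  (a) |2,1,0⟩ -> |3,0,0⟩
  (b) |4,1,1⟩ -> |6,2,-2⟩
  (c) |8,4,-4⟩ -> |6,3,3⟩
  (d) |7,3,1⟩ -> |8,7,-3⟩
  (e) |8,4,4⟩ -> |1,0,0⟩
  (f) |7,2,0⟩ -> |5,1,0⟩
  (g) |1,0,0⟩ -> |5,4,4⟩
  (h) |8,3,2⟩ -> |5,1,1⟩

2

(a) allowed
(b) forbidden — Δm_l = -3 (E1 requires Δm_l = 0, ±1)
(c) forbidden — Δm_l = +7 (E1 requires Δm_l = 0, ±1)
(d) forbidden — Δl = +4 (E1 requires Δl = ±1); Δm_l = -4 (E1 requires Δm_l = 0, ±1)
(e) forbidden — Δl = -4 (E1 requires Δl = ±1); Δm_l = -4 (E1 requires Δm_l = 0, ±1)
(f) allowed
(g) forbidden — Δl = +4 (E1 requires Δl = ±1); Δm_l = +4 (E1 requires Δm_l = 0, ±1)
(h) forbidden — Δl = -2 (E1 requires Δl = ±1)
Total allowed: 2 of 8.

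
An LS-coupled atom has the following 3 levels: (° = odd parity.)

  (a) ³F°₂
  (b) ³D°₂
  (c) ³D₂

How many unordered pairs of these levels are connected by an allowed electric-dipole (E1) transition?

(a)–(b): forbidden (parity).
(a)–(c): allowed.
(b)–(c): allowed.
Allowed pairs: 2 of 3.

2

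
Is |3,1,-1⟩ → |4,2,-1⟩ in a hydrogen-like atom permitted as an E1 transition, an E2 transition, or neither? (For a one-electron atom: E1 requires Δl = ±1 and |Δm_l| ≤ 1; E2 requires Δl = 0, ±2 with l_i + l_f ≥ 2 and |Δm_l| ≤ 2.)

Δl = 2 − 1 = +1; l_i + l_f = 3.
Δm_l = +0.
E1 (Δl = ±1, |Δm_l| ≤ 1): satisfied.
E2 (Δl = 0,±2, l_i+l_f ≥ 2, |Δm_l| ≤ 2): not satisfied.

E1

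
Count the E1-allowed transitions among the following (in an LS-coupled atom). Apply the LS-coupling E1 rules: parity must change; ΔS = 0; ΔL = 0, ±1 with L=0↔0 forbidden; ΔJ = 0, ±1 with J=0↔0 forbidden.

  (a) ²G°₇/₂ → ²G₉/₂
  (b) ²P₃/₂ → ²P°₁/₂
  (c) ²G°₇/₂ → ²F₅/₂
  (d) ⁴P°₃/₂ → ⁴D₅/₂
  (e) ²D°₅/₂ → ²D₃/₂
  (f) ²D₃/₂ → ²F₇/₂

5

(a) allowed
(b) allowed
(c) allowed
(d) allowed
(e) allowed
(f) forbidden (parity, ΔJ fail)
Total allowed: 5 of 6.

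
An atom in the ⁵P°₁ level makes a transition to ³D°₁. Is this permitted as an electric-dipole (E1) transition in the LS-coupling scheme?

forbidden

ΔJ = 0, ±1 (not J=0↔0): J: 1 → 1, ΔJ = +0 — passes.
ΔL = 0, ±1 (not L=0↔0): L: 1 → 2, ΔL = +1 — passes.
ΔS = 0: S: 2 → 1 — fails.
Parity must change: odd → odd — fails.
Rule(s) violated: parity, ΔS.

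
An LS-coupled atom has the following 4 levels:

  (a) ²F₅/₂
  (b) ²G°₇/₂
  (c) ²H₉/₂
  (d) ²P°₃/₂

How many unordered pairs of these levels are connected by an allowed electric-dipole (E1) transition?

(a)–(b): allowed.
(a)–(c): forbidden (parity, ΔL, ΔJ).
(a)–(d): forbidden (ΔL).
(b)–(c): allowed.
(b)–(d): forbidden (parity, ΔL, ΔJ).
(c)–(d): forbidden (ΔL, ΔJ).
Allowed pairs: 2 of 6.

2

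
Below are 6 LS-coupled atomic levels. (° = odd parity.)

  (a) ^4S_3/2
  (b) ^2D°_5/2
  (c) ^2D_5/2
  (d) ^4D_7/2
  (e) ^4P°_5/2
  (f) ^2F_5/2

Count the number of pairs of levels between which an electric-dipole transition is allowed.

(a)–(b): forbidden (ΔS, ΔL).
(a)–(c): forbidden (parity, ΔS, ΔL).
(a)–(d): forbidden (parity, ΔL, ΔJ).
(a)–(e): allowed.
(a)–(f): forbidden (parity, ΔS, ΔL).
(b)–(c): allowed.
(b)–(d): forbidden (ΔS).
(b)–(e): forbidden (parity, ΔS).
(b)–(f): allowed.
(c)–(d): forbidden (parity, ΔS).
(c)–(e): forbidden (ΔS).
(c)–(f): forbidden (parity).
(d)–(e): allowed.
(d)–(f): forbidden (parity, ΔS).
(e)–(f): forbidden (ΔS, ΔL).
Allowed pairs: 4 of 15.

4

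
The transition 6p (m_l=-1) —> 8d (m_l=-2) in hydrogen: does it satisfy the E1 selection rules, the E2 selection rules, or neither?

Δl = 2 − 1 = +1; l_i + l_f = 3.
Δm_l = -1.
E1 (Δl = ±1, |Δm_l| ≤ 1): satisfied.
E2 (Δl = 0,±2, l_i+l_f ≥ 2, |Δm_l| ≤ 2): not satisfied.

E1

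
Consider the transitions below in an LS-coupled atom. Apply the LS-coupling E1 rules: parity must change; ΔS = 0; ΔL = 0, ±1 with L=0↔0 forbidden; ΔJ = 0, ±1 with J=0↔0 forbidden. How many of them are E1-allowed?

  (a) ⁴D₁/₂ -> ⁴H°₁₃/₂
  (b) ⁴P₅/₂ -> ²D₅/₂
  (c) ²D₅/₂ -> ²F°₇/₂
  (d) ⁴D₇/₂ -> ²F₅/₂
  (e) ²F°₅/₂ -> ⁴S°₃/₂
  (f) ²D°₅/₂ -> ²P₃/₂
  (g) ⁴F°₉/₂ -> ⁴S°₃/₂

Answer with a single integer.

(a) forbidden (ΔL, ΔJ fail)
(b) forbidden (parity, ΔS fail)
(c) allowed
(d) forbidden (parity, ΔS fail)
(e) forbidden (parity, ΔS, ΔL fail)
(f) allowed
(g) forbidden (parity, ΔL, ΔJ fail)
Total allowed: 2 of 7.

2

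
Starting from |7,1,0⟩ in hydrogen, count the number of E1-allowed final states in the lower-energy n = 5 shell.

E1 requires Δl = ±1, so l_f ∈ {0, 2}; with 0 ≤ l_f ≤ n_f−1 = 4, the allowed l_f values are {0, 2}.
For l_f = 0: m_f ∈ {m_i−1, m_i, m_i+1} ∩ [−0, 0] = {0} → 1 state.
For l_f = 2: m_f ∈ {m_i−1, m_i, m_i+1} ∩ [−2, 2] = {-1, 0, 1} → 3 states.
Total: 4.

4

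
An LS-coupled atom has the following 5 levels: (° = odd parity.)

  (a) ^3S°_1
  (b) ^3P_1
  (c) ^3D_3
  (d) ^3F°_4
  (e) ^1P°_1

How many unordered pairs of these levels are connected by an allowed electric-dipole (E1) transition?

(a)–(b): allowed.
(a)–(c): forbidden (ΔL, ΔJ).
(a)–(d): forbidden (parity, ΔL, ΔJ).
(a)–(e): forbidden (parity, ΔS).
(b)–(c): forbidden (parity, ΔJ).
(b)–(d): forbidden (ΔL, ΔJ).
(b)–(e): forbidden (ΔS).
(c)–(d): allowed.
(c)–(e): forbidden (ΔS, ΔJ).
(d)–(e): forbidden (parity, ΔS, ΔL, ΔJ).
Allowed pairs: 2 of 10.

2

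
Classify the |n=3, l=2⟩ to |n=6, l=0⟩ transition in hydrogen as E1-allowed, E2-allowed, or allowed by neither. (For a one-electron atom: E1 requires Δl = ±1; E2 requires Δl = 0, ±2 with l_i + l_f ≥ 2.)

E2

Δl = 0 − 2 = -2; l_i + l_f = 2.
E1 (Δl = ±1): not satisfied.
E2 (Δl = 0,±2, l_i+l_f ≥ 2): satisfied.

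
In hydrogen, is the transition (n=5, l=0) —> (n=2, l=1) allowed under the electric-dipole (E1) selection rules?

allowed

l: 0 → 1 (Δl = +1). Δl = ±1 satisfied.
All E1 selection rules are satisfied.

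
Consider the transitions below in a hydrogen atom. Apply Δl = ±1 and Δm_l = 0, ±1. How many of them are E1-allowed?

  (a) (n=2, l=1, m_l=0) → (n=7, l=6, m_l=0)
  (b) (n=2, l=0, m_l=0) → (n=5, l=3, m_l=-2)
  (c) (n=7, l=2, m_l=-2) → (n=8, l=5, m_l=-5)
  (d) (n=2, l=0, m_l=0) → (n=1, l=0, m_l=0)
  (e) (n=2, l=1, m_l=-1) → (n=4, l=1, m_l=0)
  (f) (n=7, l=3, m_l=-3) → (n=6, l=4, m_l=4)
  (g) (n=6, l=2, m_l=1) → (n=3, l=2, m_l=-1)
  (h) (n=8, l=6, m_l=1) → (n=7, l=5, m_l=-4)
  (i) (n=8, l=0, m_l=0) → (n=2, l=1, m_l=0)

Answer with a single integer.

1

(a) forbidden — Δl = +5 (E1 requires Δl = ±1)
(b) forbidden — Δl = +3 (E1 requires Δl = ±1); Δm_l = -2 (E1 requires Δm_l = 0, ±1)
(c) forbidden — Δl = +3 (E1 requires Δl = ±1); Δm_l = -3 (E1 requires Δm_l = 0, ±1)
(d) forbidden — Δl = +0 (E1 requires Δl = ±1)
(e) forbidden — Δl = +0 (E1 requires Δl = ±1)
(f) forbidden — Δm_l = +7 (E1 requires Δm_l = 0, ±1)
(g) forbidden — Δl = +0 (E1 requires Δl = ±1); Δm_l = -2 (E1 requires Δm_l = 0, ±1)
(h) forbidden — Δm_l = -5 (E1 requires Δm_l = 0, ±1)
(i) allowed
Total allowed: 1 of 9.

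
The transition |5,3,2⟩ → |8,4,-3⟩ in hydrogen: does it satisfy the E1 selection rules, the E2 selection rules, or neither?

neither

Δl = 4 − 3 = +1; l_i + l_f = 7.
Δm_l = -5.
E1 (Δl = ±1, |Δm_l| ≤ 1): not satisfied.
E2 (Δl = 0,±2, l_i+l_f ≥ 2, |Δm_l| ≤ 2): not satisfied.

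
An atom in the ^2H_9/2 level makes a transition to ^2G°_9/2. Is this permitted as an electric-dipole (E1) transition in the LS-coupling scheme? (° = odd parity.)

Reading off the term symbols: S 1/2→1/2, L 5→4, J 9/2→9/2, parity even→odd.
ΔL = 0, ±1 (not L=0↔0): L: 5 → 4, ΔL = -1 — ok.
Parity must change: even → odd — ok.
ΔJ = 0, ±1 (not J=0↔0): J: 9/2 → 9/2, ΔJ = +0 — ok.
ΔS = 0: S: 1/2 → 1/2 — ok.
All four E1 rules are satisfied.

allowed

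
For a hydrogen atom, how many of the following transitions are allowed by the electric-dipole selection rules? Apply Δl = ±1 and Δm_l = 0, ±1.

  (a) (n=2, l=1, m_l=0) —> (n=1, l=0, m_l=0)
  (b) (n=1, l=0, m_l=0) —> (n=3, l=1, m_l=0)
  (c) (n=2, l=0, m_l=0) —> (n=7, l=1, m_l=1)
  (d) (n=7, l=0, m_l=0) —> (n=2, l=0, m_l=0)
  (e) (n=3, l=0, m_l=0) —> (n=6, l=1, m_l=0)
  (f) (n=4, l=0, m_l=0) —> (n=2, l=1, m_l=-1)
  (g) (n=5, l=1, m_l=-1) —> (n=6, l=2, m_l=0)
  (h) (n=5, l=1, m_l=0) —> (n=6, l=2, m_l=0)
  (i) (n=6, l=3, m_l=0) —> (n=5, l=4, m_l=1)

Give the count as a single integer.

8

(a) allowed
(b) allowed
(c) allowed
(d) forbidden — Δl = +0 (E1 requires Δl = ±1)
(e) allowed
(f) allowed
(g) allowed
(h) allowed
(i) allowed
Total allowed: 8 of 9.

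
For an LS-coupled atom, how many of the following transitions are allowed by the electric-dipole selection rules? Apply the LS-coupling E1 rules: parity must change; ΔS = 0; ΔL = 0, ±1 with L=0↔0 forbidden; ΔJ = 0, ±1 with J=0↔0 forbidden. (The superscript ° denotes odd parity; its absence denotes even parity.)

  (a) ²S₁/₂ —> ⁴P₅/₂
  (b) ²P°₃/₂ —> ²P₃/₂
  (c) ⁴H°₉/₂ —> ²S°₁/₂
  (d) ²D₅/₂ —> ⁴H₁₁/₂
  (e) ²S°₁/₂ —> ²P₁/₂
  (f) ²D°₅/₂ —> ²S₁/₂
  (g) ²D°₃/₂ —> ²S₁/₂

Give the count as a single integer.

(a) forbidden (parity, ΔS, ΔJ fail)
(b) allowed
(c) forbidden (parity, ΔS, ΔL, ΔJ fail)
(d) forbidden (parity, ΔS, ΔL, ΔJ fail)
(e) allowed
(f) forbidden (ΔL, ΔJ fail)
(g) forbidden (ΔL fails)
Total allowed: 2 of 7.

2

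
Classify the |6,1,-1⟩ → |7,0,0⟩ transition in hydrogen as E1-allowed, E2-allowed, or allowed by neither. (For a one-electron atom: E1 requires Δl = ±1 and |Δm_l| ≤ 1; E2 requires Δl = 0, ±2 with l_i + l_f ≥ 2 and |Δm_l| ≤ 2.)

E1

Δl = 0 − 1 = -1; l_i + l_f = 1.
Δm_l = +1.
E1 (Δl = ±1, |Δm_l| ≤ 1): satisfied.
E2 (Δl = 0,±2, l_i+l_f ≥ 2, |Δm_l| ≤ 2): not satisfied.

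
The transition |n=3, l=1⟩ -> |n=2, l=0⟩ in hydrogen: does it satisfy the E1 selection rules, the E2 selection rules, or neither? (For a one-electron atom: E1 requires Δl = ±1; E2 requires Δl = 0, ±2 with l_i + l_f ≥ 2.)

Δl = 0 − 1 = -1; l_i + l_f = 1.
E1 (Δl = ±1): satisfied.
E2 (Δl = 0,±2, l_i+l_f ≥ 2): not satisfied.

E1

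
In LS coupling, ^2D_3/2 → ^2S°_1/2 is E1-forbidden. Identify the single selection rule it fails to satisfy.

Initial level: S=1/2, L=2, J=3/2, parity even. Final level: S=1/2, L=0, J=1/2, parity odd.
ΔL = 0, ±1 (not L=0↔0): L: 2 → 0, ΔL = -2 — ✗.
ΔJ = 0, ±1 (not J=0↔0): J: 3/2 → 1/2, ΔJ = -1 — ✓.
ΔS = 0: S: 1/2 → 1/2 — ✓.
Parity must change: even → odd — ✓.

the ΔL = 0, ±1 rule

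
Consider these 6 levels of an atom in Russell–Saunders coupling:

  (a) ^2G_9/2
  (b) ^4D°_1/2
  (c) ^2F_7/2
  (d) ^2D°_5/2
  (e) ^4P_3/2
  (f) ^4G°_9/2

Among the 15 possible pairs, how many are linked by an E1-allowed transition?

(a)–(b): forbidden (ΔS, ΔL, ΔJ).
(a)–(c): forbidden (parity).
(a)–(d): forbidden (ΔL, ΔJ).
(a)–(e): forbidden (parity, ΔS, ΔL, ΔJ).
(a)–(f): forbidden (ΔS).
(b)–(c): forbidden (ΔS, ΔJ).
(b)–(d): forbidden (parity, ΔS, ΔJ).
(b)–(e): allowed.
(b)–(f): forbidden (parity, ΔL, ΔJ).
(c)–(d): allowed.
(c)–(e): forbidden (parity, ΔS, ΔL, ΔJ).
(c)–(f): forbidden (ΔS).
(d)–(e): forbidden (ΔS).
(d)–(f): forbidden (parity, ΔS, ΔL, ΔJ).
(e)–(f): forbidden (ΔL, ΔJ).
Allowed pairs: 2 of 15.

2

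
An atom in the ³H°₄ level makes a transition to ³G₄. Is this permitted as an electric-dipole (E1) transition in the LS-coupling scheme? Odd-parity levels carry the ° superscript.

Reading off the term symbols: S 1→1, L 5→4, J 4→4, parity odd→even.
Parity must change: odd → even — ✓.
ΔS = 0: S: 1 → 1 — ✓.
ΔL = 0, ±1 (not L=0↔0): L: 5 → 4, ΔL = -1 — ✓.
ΔJ = 0, ±1 (not J=0↔0): J: 4 → 4, ΔJ = +0 — ✓.
All four E1 rules are satisfied.

allowed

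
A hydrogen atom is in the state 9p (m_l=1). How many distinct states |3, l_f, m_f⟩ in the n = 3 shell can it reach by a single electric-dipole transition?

4

E1 requires Δl = ±1, so l_f ∈ {0, 2}; with 0 ≤ l_f ≤ n_f−1 = 2, the allowed l_f values are {0, 2}.
For l_f = 0: m_f ∈ {m_i−1, m_i, m_i+1} ∩ [−0, 0] = {0} → 1 state.
For l_f = 2: m_f ∈ {m_i−1, m_i, m_i+1} ∩ [−2, 2] = {0, 1, 2} → 3 states.
Total: 4.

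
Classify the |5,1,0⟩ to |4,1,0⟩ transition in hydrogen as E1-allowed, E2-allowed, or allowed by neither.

E2

Δl = 1 − 1 = +0; l_i + l_f = 2.
Δm_l = +0.
E1 (Δl = ±1, |Δm_l| ≤ 1): not satisfied.
E2 (Δl = 0,±2, l_i+l_f ≥ 2, |Δm_l| ≤ 2): satisfied.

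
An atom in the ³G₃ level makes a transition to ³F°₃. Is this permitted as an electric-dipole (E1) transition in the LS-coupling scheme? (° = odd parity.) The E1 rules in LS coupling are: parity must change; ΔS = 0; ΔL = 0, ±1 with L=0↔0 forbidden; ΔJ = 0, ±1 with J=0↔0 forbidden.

allowed

Parity must change: even → odd — ok.
ΔS = 0: S: 1 → 1 — ok.
ΔL = 0, ±1 (not L=0↔0): L: 4 → 3, ΔL = -1 — ok.
ΔJ = 0, ±1 (not J=0↔0): J: 3 → 3, ΔJ = +0 — ok.
All four E1 rules are satisfied.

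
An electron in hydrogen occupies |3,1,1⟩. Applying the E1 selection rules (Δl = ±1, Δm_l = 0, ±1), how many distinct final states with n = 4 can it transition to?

E1 requires Δl = ±1, so l_f ∈ {0, 2}; with 0 ≤ l_f ≤ n_f−1 = 3, the allowed l_f values are {0, 2}.
For l_f = 0: m_f ∈ {m_i−1, m_i, m_i+1} ∩ [−0, 0] = {0} → 1 state.
For l_f = 2: m_f ∈ {m_i−1, m_i, m_i+1} ∩ [−2, 2] = {0, 1, 2} → 3 states.
Total: 4.

4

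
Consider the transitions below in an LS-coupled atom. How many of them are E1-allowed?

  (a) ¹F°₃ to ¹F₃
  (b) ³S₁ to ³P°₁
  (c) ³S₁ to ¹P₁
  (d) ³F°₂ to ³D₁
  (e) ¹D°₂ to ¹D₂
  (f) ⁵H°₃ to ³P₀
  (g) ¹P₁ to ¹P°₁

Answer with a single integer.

5

(a) allowed
(b) allowed
(c) forbidden (parity, ΔS fail)
(d) allowed
(e) allowed
(f) forbidden (ΔS, ΔL, ΔJ fail)
(g) allowed
Total allowed: 5 of 7.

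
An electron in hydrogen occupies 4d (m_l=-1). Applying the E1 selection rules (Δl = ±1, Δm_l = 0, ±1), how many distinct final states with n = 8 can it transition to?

E1 requires Δl = ±1, so l_f ∈ {1, 3}; with 0 ≤ l_f ≤ n_f−1 = 7, the allowed l_f values are {1, 3}.
For l_f = 1: m_f ∈ {m_i−1, m_i, m_i+1} ∩ [−1, 1] = {-1, 0} → 2 states.
For l_f = 3: m_f ∈ {m_i−1, m_i, m_i+1} ∩ [−3, 3] = {-2, -1, 0} → 3 states.
Total: 5.

5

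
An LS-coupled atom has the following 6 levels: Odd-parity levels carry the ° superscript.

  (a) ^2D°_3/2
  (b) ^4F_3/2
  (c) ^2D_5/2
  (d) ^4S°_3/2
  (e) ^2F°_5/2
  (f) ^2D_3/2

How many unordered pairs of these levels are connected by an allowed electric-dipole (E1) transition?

4

(a)–(b): forbidden (ΔS).
(a)–(c): allowed.
(a)–(d): forbidden (parity, ΔS, ΔL).
(a)–(e): forbidden (parity).
(a)–(f): allowed.
(b)–(c): forbidden (parity, ΔS).
(b)–(d): forbidden (ΔL).
(b)–(e): forbidden (ΔS).
(b)–(f): forbidden (parity, ΔS).
(c)–(d): forbidden (ΔS, ΔL).
(c)–(e): allowed.
(c)–(f): forbidden (parity).
(d)–(e): forbidden (parity, ΔS, ΔL).
(d)–(f): forbidden (ΔS, ΔL).
(e)–(f): allowed.
Allowed pairs: 4 of 15.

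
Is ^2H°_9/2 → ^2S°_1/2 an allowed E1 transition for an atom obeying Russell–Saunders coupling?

Reading off the term symbols: S 1/2→1/2, L 5→0, J 9/2→1/2, parity odd→odd.
Parity must change: odd → odd — fails.
ΔS = 0: S: 1/2 → 1/2 — passes.
ΔL = 0, ±1 (not L=0↔0): L: 5 → 0, ΔL = -5 — fails.
ΔJ = 0, ±1 (not J=0↔0): J: 9/2 → 1/2, ΔJ = -4 — fails.
Rule(s) violated: parity, ΔL, ΔJ.

forbidden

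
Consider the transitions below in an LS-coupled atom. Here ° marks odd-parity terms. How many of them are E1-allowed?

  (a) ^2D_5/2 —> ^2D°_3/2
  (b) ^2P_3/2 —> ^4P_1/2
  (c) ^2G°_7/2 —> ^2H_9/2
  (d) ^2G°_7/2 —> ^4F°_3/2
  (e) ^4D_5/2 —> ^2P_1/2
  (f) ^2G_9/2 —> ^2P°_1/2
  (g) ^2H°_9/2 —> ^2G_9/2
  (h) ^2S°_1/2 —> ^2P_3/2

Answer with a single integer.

4

(a) allowed
(b) forbidden (parity, ΔS fail)
(c) allowed
(d) forbidden (parity, ΔS, ΔJ fail)
(e) forbidden (parity, ΔS, ΔJ fail)
(f) forbidden (ΔL, ΔJ fail)
(g) allowed
(h) allowed
Total allowed: 4 of 8.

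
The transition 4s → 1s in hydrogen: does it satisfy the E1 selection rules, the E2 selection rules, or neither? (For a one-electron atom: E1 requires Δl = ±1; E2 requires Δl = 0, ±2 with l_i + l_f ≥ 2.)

Δl = 0 − 0 = +0; l_i + l_f = 0.
E1 (Δl = ±1): not satisfied.
E2 (Δl = 0,±2, l_i+l_f ≥ 2): not satisfied.

neither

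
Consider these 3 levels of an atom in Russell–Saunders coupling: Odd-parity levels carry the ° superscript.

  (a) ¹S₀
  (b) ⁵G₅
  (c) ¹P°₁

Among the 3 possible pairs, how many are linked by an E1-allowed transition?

(a)–(b): forbidden (parity, ΔS, ΔL, ΔJ).
(a)–(c): allowed.
(b)–(c): forbidden (ΔS, ΔL, ΔJ).
Allowed pairs: 1 of 3.

1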